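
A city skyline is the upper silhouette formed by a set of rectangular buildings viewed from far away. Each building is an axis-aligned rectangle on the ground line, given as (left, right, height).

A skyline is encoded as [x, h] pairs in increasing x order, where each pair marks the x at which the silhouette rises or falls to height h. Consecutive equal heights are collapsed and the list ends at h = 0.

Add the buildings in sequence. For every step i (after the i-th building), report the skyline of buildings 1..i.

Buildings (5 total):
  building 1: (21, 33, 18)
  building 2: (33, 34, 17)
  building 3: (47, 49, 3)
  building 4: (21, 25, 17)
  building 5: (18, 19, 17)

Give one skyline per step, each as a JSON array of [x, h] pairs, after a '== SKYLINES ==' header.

== SKYLINES ==
[[21,18],[33,0]]
[[21,18],[33,17],[34,0]]
[[21,18],[33,17],[34,0],[47,3],[49,0]]
[[21,18],[33,17],[34,0],[47,3],[49,0]]
[[18,17],[19,0],[21,18],[33,17],[34,0],[47,3],[49,0]]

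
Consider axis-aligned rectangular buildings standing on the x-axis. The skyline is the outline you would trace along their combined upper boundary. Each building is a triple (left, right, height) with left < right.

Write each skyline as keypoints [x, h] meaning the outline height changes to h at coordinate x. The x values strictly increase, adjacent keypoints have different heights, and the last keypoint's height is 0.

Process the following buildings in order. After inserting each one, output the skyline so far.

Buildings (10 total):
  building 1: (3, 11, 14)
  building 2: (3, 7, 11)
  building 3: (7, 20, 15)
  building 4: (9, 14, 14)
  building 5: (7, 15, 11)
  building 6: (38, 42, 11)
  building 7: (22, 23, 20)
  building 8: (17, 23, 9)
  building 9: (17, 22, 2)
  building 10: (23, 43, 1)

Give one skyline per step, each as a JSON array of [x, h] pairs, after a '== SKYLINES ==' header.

== SKYLINES ==
[[3,14],[11,0]]
[[3,14],[11,0]]
[[3,14],[7,15],[20,0]]
[[3,14],[7,15],[20,0]]
[[3,14],[7,15],[20,0]]
[[3,14],[7,15],[20,0],[38,11],[42,0]]
[[3,14],[7,15],[20,0],[22,20],[23,0],[38,11],[42,0]]
[[3,14],[7,15],[20,9],[22,20],[23,0],[38,11],[42,0]]
[[3,14],[7,15],[20,9],[22,20],[23,0],[38,11],[42,0]]
[[3,14],[7,15],[20,9],[22,20],[23,1],[38,11],[42,1],[43,0]]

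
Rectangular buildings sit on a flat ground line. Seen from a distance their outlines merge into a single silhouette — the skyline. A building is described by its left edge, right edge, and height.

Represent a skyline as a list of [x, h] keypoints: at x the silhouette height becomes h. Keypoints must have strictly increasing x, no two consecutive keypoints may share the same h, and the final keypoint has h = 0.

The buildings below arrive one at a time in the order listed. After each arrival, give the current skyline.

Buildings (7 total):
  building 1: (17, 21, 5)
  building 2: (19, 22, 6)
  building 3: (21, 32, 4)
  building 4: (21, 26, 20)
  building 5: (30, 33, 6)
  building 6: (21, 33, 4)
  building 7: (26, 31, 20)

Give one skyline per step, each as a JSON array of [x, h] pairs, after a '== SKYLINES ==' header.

== SKYLINES ==
[[17,5],[21,0]]
[[17,5],[19,6],[22,0]]
[[17,5],[19,6],[22,4],[32,0]]
[[17,5],[19,6],[21,20],[26,4],[32,0]]
[[17,5],[19,6],[21,20],[26,4],[30,6],[33,0]]
[[17,5],[19,6],[21,20],[26,4],[30,6],[33,0]]
[[17,5],[19,6],[21,20],[31,6],[33,0]]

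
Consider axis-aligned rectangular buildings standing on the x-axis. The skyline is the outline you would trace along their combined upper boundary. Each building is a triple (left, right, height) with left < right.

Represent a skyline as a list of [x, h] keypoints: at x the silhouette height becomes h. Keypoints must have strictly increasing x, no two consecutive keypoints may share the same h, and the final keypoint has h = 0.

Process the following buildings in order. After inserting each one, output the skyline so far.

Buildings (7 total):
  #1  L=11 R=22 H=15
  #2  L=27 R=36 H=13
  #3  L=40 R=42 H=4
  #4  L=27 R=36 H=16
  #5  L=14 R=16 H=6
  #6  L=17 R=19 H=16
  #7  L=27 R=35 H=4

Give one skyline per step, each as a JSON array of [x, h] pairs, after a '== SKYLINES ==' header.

== SKYLINES ==
[[11,15],[22,0]]
[[11,15],[22,0],[27,13],[36,0]]
[[11,15],[22,0],[27,13],[36,0],[40,4],[42,0]]
[[11,15],[22,0],[27,16],[36,0],[40,4],[42,0]]
[[11,15],[22,0],[27,16],[36,0],[40,4],[42,0]]
[[11,15],[17,16],[19,15],[22,0],[27,16],[36,0],[40,4],[42,0]]
[[11,15],[17,16],[19,15],[22,0],[27,16],[36,0],[40,4],[42,0]]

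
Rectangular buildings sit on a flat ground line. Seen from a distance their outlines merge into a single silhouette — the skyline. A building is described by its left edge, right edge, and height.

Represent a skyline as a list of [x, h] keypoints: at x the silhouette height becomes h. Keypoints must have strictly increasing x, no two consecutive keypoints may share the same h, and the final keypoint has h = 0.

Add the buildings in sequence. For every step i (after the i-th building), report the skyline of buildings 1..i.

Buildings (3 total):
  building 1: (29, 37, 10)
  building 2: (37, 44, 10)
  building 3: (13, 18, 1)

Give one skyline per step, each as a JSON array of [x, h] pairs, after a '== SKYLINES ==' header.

== SKYLINES ==
[[29,10],[37,0]]
[[29,10],[44,0]]
[[13,1],[18,0],[29,10],[44,0]]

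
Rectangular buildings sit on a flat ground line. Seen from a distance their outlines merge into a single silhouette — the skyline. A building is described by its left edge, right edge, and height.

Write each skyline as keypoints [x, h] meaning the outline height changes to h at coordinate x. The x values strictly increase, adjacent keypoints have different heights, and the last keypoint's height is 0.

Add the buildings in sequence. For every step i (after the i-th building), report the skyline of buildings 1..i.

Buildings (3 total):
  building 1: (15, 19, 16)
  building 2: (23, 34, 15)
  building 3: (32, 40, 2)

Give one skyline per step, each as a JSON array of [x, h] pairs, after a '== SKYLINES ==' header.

== SKYLINES ==
[[15,16],[19,0]]
[[15,16],[19,0],[23,15],[34,0]]
[[15,16],[19,0],[23,15],[34,2],[40,0]]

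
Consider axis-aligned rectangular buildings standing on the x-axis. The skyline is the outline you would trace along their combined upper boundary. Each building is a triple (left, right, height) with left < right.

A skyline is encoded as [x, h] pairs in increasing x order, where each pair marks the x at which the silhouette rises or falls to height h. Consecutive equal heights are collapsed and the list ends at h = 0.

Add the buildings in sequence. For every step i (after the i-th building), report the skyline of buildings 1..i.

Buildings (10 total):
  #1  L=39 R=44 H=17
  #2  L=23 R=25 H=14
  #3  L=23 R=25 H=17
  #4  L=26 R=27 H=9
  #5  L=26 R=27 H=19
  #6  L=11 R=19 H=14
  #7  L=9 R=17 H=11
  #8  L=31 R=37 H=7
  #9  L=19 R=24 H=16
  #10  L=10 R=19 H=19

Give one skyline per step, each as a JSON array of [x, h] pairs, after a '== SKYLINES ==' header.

== SKYLINES ==
[[39,17],[44,0]]
[[23,14],[25,0],[39,17],[44,0]]
[[23,17],[25,0],[39,17],[44,0]]
[[23,17],[25,0],[26,9],[27,0],[39,17],[44,0]]
[[23,17],[25,0],[26,19],[27,0],[39,17],[44,0]]
[[11,14],[19,0],[23,17],[25,0],[26,19],[27,0],[39,17],[44,0]]
[[9,11],[11,14],[19,0],[23,17],[25,0],[26,19],[27,0],[39,17],[44,0]]
[[9,11],[11,14],[19,0],[23,17],[25,0],[26,19],[27,0],[31,7],[37,0],[39,17],[44,0]]
[[9,11],[11,14],[19,16],[23,17],[25,0],[26,19],[27,0],[31,7],[37,0],[39,17],[44,0]]
[[9,11],[10,19],[19,16],[23,17],[25,0],[26,19],[27,0],[31,7],[37,0],[39,17],[44,0]]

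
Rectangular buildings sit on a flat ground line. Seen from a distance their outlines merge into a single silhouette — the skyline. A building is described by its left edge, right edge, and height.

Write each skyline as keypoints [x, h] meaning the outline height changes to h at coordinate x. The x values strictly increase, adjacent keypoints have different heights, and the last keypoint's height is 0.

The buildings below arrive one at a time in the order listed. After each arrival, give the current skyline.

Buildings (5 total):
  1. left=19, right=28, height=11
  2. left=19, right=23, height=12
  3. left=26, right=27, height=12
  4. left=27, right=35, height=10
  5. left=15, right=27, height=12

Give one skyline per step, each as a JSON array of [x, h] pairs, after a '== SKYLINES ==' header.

== SKYLINES ==
[[19,11],[28,0]]
[[19,12],[23,11],[28,0]]
[[19,12],[23,11],[26,12],[27,11],[28,0]]
[[19,12],[23,11],[26,12],[27,11],[28,10],[35,0]]
[[15,12],[27,11],[28,10],[35,0]]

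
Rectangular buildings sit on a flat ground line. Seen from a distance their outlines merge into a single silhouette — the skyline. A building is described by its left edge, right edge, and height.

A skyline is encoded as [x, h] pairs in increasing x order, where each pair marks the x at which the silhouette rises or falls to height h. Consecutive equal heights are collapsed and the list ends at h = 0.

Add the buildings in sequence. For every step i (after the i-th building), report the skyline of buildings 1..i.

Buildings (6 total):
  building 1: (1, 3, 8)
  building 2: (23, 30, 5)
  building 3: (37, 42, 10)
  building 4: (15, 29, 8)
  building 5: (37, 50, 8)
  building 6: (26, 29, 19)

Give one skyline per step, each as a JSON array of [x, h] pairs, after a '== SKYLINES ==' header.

== SKYLINES ==
[[1,8],[3,0]]
[[1,8],[3,0],[23,5],[30,0]]
[[1,8],[3,0],[23,5],[30,0],[37,10],[42,0]]
[[1,8],[3,0],[15,8],[29,5],[30,0],[37,10],[42,0]]
[[1,8],[3,0],[15,8],[29,5],[30,0],[37,10],[42,8],[50,0]]
[[1,8],[3,0],[15,8],[26,19],[29,5],[30,0],[37,10],[42,8],[50,0]]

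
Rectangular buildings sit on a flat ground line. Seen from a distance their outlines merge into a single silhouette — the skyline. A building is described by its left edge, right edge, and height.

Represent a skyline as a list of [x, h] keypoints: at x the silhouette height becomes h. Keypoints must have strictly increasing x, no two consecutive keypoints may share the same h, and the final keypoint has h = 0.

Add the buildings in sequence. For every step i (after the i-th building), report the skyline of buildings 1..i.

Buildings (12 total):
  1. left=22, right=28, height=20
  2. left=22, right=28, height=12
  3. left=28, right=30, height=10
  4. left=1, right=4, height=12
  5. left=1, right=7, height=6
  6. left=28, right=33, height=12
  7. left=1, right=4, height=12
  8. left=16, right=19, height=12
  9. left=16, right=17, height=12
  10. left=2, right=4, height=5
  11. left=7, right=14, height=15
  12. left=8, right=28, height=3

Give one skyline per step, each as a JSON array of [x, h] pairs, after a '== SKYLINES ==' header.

== SKYLINES ==
[[22,20],[28,0]]
[[22,20],[28,0]]
[[22,20],[28,10],[30,0]]
[[1,12],[4,0],[22,20],[28,10],[30,0]]
[[1,12],[4,6],[7,0],[22,20],[28,10],[30,0]]
[[1,12],[4,6],[7,0],[22,20],[28,12],[33,0]]
[[1,12],[4,6],[7,0],[22,20],[28,12],[33,0]]
[[1,12],[4,6],[7,0],[16,12],[19,0],[22,20],[28,12],[33,0]]
[[1,12],[4,6],[7,0],[16,12],[19,0],[22,20],[28,12],[33,0]]
[[1,12],[4,6],[7,0],[16,12],[19,0],[22,20],[28,12],[33,0]]
[[1,12],[4,6],[7,15],[14,0],[16,12],[19,0],[22,20],[28,12],[33,0]]
[[1,12],[4,6],[7,15],[14,3],[16,12],[19,3],[22,20],[28,12],[33,0]]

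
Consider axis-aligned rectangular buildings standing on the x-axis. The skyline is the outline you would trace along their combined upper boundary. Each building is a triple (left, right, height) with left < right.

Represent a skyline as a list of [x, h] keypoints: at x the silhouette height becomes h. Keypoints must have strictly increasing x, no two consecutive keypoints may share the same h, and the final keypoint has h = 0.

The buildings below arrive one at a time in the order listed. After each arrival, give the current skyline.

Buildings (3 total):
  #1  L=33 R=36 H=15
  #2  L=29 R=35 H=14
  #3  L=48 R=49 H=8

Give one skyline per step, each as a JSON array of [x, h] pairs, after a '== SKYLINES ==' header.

== SKYLINES ==
[[33,15],[36,0]]
[[29,14],[33,15],[36,0]]
[[29,14],[33,15],[36,0],[48,8],[49,0]]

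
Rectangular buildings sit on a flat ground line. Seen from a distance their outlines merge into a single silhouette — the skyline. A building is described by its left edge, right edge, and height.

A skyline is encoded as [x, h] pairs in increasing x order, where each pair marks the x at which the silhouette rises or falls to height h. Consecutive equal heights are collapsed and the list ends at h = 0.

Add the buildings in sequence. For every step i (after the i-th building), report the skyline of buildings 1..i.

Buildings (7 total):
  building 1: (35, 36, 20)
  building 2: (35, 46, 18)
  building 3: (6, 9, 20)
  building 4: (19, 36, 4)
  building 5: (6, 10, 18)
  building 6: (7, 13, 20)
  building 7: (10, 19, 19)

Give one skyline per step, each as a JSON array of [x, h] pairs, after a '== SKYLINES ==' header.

== SKYLINES ==
[[35,20],[36,0]]
[[35,20],[36,18],[46,0]]
[[6,20],[9,0],[35,20],[36,18],[46,0]]
[[6,20],[9,0],[19,4],[35,20],[36,18],[46,0]]
[[6,20],[9,18],[10,0],[19,4],[35,20],[36,18],[46,0]]
[[6,20],[13,0],[19,4],[35,20],[36,18],[46,0]]
[[6,20],[13,19],[19,4],[35,20],[36,18],[46,0]]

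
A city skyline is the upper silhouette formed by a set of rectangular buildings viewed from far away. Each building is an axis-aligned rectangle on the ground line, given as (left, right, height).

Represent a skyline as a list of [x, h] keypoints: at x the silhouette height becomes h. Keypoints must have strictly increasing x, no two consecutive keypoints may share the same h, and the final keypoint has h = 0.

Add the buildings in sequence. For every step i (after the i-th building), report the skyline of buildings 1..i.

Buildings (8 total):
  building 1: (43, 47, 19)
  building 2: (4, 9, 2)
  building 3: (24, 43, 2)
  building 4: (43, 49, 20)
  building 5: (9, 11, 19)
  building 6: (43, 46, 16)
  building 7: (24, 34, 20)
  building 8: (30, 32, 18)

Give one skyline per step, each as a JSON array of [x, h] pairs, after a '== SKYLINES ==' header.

== SKYLINES ==
[[43,19],[47,0]]
[[4,2],[9,0],[43,19],[47,0]]
[[4,2],[9,0],[24,2],[43,19],[47,0]]
[[4,2],[9,0],[24,2],[43,20],[49,0]]
[[4,2],[9,19],[11,0],[24,2],[43,20],[49,0]]
[[4,2],[9,19],[11,0],[24,2],[43,20],[49,0]]
[[4,2],[9,19],[11,0],[24,20],[34,2],[43,20],[49,0]]
[[4,2],[9,19],[11,0],[24,20],[34,2],[43,20],[49,0]]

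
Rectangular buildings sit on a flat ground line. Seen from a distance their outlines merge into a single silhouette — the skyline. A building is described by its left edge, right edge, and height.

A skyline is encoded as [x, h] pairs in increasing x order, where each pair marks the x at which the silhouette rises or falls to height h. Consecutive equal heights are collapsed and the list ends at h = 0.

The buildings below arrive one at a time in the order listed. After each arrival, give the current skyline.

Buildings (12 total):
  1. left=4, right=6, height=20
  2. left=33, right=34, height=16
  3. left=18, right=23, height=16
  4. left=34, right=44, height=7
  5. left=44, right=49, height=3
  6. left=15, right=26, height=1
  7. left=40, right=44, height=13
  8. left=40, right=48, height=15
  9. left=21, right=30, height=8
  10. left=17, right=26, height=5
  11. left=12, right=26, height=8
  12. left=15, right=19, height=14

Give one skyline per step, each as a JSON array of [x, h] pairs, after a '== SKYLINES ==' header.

== SKYLINES ==
[[4,20],[6,0]]
[[4,20],[6,0],[33,16],[34,0]]
[[4,20],[6,0],[18,16],[23,0],[33,16],[34,0]]
[[4,20],[6,0],[18,16],[23,0],[33,16],[34,7],[44,0]]
[[4,20],[6,0],[18,16],[23,0],[33,16],[34,7],[44,3],[49,0]]
[[4,20],[6,0],[15,1],[18,16],[23,1],[26,0],[33,16],[34,7],[44,3],[49,0]]
[[4,20],[6,0],[15,1],[18,16],[23,1],[26,0],[33,16],[34,7],[40,13],[44,3],[49,0]]
[[4,20],[6,0],[15,1],[18,16],[23,1],[26,0],[33,16],[34,7],[40,15],[48,3],[49,0]]
[[4,20],[6,0],[15,1],[18,16],[23,8],[30,0],[33,16],[34,7],[40,15],[48,3],[49,0]]
[[4,20],[6,0],[15,1],[17,5],[18,16],[23,8],[30,0],[33,16],[34,7],[40,15],[48,3],[49,0]]
[[4,20],[6,0],[12,8],[18,16],[23,8],[30,0],[33,16],[34,7],[40,15],[48,3],[49,0]]
[[4,20],[6,0],[12,8],[15,14],[18,16],[23,8],[30,0],[33,16],[34,7],[40,15],[48,3],[49,0]]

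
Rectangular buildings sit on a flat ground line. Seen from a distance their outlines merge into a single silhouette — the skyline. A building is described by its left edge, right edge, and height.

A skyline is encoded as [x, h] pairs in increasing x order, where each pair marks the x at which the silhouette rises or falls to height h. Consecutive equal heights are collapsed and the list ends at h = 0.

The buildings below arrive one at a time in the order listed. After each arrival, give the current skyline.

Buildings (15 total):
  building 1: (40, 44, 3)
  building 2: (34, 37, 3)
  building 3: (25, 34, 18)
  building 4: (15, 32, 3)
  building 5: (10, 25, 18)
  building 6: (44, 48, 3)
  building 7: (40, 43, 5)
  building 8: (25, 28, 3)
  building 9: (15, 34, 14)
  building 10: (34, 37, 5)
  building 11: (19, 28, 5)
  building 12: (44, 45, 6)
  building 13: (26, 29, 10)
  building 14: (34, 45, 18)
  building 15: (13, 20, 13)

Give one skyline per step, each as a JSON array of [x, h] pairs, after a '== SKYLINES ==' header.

== SKYLINES ==
[[40,3],[44,0]]
[[34,3],[37,0],[40,3],[44,0]]
[[25,18],[34,3],[37,0],[40,3],[44,0]]
[[15,3],[25,18],[34,3],[37,0],[40,3],[44,0]]
[[10,18],[34,3],[37,0],[40,3],[44,0]]
[[10,18],[34,3],[37,0],[40,3],[48,0]]
[[10,18],[34,3],[37,0],[40,5],[43,3],[48,0]]
[[10,18],[34,3],[37,0],[40,5],[43,3],[48,0]]
[[10,18],[34,3],[37,0],[40,5],[43,3],[48,0]]
[[10,18],[34,5],[37,0],[40,5],[43,3],[48,0]]
[[10,18],[34,5],[37,0],[40,5],[43,3],[48,0]]
[[10,18],[34,5],[37,0],[40,5],[43,3],[44,6],[45,3],[48,0]]
[[10,18],[34,5],[37,0],[40,5],[43,3],[44,6],[45,3],[48,0]]
[[10,18],[45,3],[48,0]]
[[10,18],[45,3],[48,0]]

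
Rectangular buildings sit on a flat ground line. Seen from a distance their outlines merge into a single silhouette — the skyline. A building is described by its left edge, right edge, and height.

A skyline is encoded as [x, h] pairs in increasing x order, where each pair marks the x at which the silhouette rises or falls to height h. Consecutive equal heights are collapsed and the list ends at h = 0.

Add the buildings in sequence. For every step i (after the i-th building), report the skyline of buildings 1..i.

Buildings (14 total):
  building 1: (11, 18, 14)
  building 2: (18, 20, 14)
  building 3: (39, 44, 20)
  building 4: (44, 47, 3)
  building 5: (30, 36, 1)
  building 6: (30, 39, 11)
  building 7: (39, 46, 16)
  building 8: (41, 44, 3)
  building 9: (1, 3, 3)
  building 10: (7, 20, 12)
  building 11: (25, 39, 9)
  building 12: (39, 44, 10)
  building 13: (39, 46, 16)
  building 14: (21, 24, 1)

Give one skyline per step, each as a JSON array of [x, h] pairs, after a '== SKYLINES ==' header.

== SKYLINES ==
[[11,14],[18,0]]
[[11,14],[20,0]]
[[11,14],[20,0],[39,20],[44,0]]
[[11,14],[20,0],[39,20],[44,3],[47,0]]
[[11,14],[20,0],[30,1],[36,0],[39,20],[44,3],[47,0]]
[[11,14],[20,0],[30,11],[39,20],[44,3],[47,0]]
[[11,14],[20,0],[30,11],[39,20],[44,16],[46,3],[47,0]]
[[11,14],[20,0],[30,11],[39,20],[44,16],[46,3],[47,0]]
[[1,3],[3,0],[11,14],[20,0],[30,11],[39,20],[44,16],[46,3],[47,0]]
[[1,3],[3,0],[7,12],[11,14],[20,0],[30,11],[39,20],[44,16],[46,3],[47,0]]
[[1,3],[3,0],[7,12],[11,14],[20,0],[25,9],[30,11],[39,20],[44,16],[46,3],[47,0]]
[[1,3],[3,0],[7,12],[11,14],[20,0],[25,9],[30,11],[39,20],[44,16],[46,3],[47,0]]
[[1,3],[3,0],[7,12],[11,14],[20,0],[25,9],[30,11],[39,20],[44,16],[46,3],[47,0]]
[[1,3],[3,0],[7,12],[11,14],[20,0],[21,1],[24,0],[25,9],[30,11],[39,20],[44,16],[46,3],[47,0]]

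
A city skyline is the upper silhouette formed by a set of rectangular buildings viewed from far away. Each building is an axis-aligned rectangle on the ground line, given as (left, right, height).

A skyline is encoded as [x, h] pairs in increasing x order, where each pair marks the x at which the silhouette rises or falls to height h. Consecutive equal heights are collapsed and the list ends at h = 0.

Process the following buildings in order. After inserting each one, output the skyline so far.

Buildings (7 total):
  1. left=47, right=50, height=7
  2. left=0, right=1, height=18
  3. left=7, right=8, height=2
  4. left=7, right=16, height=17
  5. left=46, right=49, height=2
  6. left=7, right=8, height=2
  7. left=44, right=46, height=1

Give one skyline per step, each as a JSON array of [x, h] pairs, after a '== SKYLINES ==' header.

== SKYLINES ==
[[47,7],[50,0]]
[[0,18],[1,0],[47,7],[50,0]]
[[0,18],[1,0],[7,2],[8,0],[47,7],[50,0]]
[[0,18],[1,0],[7,17],[16,0],[47,7],[50,0]]
[[0,18],[1,0],[7,17],[16,0],[46,2],[47,7],[50,0]]
[[0,18],[1,0],[7,17],[16,0],[46,2],[47,7],[50,0]]
[[0,18],[1,0],[7,17],[16,0],[44,1],[46,2],[47,7],[50,0]]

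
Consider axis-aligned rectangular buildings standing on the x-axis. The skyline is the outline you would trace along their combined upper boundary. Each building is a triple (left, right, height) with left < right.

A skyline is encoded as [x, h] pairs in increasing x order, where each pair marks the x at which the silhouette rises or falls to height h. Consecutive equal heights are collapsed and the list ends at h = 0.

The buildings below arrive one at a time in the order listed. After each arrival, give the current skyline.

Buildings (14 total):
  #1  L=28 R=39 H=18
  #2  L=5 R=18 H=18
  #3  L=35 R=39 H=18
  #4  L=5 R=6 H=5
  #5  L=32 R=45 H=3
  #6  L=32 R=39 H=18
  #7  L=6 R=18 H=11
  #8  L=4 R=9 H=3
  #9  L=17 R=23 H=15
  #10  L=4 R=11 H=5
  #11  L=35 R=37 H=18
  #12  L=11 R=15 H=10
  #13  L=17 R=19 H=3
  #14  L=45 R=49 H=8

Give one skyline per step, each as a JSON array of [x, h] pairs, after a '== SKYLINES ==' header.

== SKYLINES ==
[[28,18],[39,0]]
[[5,18],[18,0],[28,18],[39,0]]
[[5,18],[18,0],[28,18],[39,0]]
[[5,18],[18,0],[28,18],[39,0]]
[[5,18],[18,0],[28,18],[39,3],[45,0]]
[[5,18],[18,0],[28,18],[39,3],[45,0]]
[[5,18],[18,0],[28,18],[39,3],[45,0]]
[[4,3],[5,18],[18,0],[28,18],[39,3],[45,0]]
[[4,3],[5,18],[18,15],[23,0],[28,18],[39,3],[45,0]]
[[4,5],[5,18],[18,15],[23,0],[28,18],[39,3],[45,0]]
[[4,5],[5,18],[18,15],[23,0],[28,18],[39,3],[45,0]]
[[4,5],[5,18],[18,15],[23,0],[28,18],[39,3],[45,0]]
[[4,5],[5,18],[18,15],[23,0],[28,18],[39,3],[45,0]]
[[4,5],[5,18],[18,15],[23,0],[28,18],[39,3],[45,8],[49,0]]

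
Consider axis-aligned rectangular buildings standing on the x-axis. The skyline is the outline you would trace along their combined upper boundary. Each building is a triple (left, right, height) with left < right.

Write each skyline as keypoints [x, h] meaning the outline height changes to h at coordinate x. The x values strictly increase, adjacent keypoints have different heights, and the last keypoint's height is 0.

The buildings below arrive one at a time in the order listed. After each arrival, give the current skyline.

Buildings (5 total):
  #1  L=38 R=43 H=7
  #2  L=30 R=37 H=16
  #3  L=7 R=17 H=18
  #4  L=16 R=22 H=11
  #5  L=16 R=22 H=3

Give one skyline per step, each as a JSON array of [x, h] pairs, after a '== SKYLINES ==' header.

== SKYLINES ==
[[38,7],[43,0]]
[[30,16],[37,0],[38,7],[43,0]]
[[7,18],[17,0],[30,16],[37,0],[38,7],[43,0]]
[[7,18],[17,11],[22,0],[30,16],[37,0],[38,7],[43,0]]
[[7,18],[17,11],[22,0],[30,16],[37,0],[38,7],[43,0]]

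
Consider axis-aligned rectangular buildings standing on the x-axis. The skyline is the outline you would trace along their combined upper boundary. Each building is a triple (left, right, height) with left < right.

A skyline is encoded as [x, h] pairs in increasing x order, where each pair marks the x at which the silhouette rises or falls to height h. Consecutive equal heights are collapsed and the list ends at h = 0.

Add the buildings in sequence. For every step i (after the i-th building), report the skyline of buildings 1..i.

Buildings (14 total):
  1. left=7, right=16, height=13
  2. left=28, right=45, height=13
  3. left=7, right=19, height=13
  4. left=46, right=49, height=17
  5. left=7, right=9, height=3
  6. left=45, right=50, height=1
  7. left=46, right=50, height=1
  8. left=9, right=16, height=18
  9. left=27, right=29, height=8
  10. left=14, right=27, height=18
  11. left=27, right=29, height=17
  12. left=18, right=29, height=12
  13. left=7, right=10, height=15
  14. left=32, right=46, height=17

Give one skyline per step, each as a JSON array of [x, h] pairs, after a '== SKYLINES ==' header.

== SKYLINES ==
[[7,13],[16,0]]
[[7,13],[16,0],[28,13],[45,0]]
[[7,13],[19,0],[28,13],[45,0]]
[[7,13],[19,0],[28,13],[45,0],[46,17],[49,0]]
[[7,13],[19,0],[28,13],[45,0],[46,17],[49,0]]
[[7,13],[19,0],[28,13],[45,1],[46,17],[49,1],[50,0]]
[[7,13],[19,0],[28,13],[45,1],[46,17],[49,1],[50,0]]
[[7,13],[9,18],[16,13],[19,0],[28,13],[45,1],[46,17],[49,1],[50,0]]
[[7,13],[9,18],[16,13],[19,0],[27,8],[28,13],[45,1],[46,17],[49,1],[50,0]]
[[7,13],[9,18],[27,8],[28,13],[45,1],[46,17],[49,1],[50,0]]
[[7,13],[9,18],[27,17],[29,13],[45,1],[46,17],[49,1],[50,0]]
[[7,13],[9,18],[27,17],[29,13],[45,1],[46,17],[49,1],[50,0]]
[[7,15],[9,18],[27,17],[29,13],[45,1],[46,17],[49,1],[50,0]]
[[7,15],[9,18],[27,17],[29,13],[32,17],[49,1],[50,0]]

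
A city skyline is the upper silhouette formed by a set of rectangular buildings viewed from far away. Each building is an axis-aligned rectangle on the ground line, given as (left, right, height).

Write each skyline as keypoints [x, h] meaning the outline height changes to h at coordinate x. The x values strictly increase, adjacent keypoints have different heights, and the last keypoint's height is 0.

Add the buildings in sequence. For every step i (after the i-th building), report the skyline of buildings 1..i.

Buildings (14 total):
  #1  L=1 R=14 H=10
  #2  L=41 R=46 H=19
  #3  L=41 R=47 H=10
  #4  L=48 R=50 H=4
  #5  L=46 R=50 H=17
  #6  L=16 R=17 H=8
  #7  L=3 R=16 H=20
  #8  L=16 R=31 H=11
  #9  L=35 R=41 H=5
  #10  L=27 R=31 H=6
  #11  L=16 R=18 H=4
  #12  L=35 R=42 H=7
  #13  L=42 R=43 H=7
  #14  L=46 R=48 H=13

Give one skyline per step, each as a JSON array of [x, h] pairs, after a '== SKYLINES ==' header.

== SKYLINES ==
[[1,10],[14,0]]
[[1,10],[14,0],[41,19],[46,0]]
[[1,10],[14,0],[41,19],[46,10],[47,0]]
[[1,10],[14,0],[41,19],[46,10],[47,0],[48,4],[50,0]]
[[1,10],[14,0],[41,19],[46,17],[50,0]]
[[1,10],[14,0],[16,8],[17,0],[41,19],[46,17],[50,0]]
[[1,10],[3,20],[16,8],[17,0],[41,19],[46,17],[50,0]]
[[1,10],[3,20],[16,11],[31,0],[41,19],[46,17],[50,0]]
[[1,10],[3,20],[16,11],[31,0],[35,5],[41,19],[46,17],[50,0]]
[[1,10],[3,20],[16,11],[31,0],[35,5],[41,19],[46,17],[50,0]]
[[1,10],[3,20],[16,11],[31,0],[35,5],[41,19],[46,17],[50,0]]
[[1,10],[3,20],[16,11],[31,0],[35,7],[41,19],[46,17],[50,0]]
[[1,10],[3,20],[16,11],[31,0],[35,7],[41,19],[46,17],[50,0]]
[[1,10],[3,20],[16,11],[31,0],[35,7],[41,19],[46,17],[50,0]]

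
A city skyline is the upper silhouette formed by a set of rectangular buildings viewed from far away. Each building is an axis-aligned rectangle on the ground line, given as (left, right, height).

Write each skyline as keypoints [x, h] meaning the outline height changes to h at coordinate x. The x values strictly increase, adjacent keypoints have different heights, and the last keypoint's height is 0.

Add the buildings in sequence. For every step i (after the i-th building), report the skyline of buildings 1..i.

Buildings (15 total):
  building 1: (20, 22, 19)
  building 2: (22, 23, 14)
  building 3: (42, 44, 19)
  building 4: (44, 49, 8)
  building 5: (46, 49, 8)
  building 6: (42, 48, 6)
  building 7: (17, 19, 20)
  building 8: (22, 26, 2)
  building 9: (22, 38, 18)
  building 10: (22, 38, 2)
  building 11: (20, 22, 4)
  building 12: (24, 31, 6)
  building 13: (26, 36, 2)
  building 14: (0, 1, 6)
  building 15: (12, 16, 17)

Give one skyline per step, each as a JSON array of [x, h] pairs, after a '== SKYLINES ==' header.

== SKYLINES ==
[[20,19],[22,0]]
[[20,19],[22,14],[23,0]]
[[20,19],[22,14],[23,0],[42,19],[44,0]]
[[20,19],[22,14],[23,0],[42,19],[44,8],[49,0]]
[[20,19],[22,14],[23,0],[42,19],[44,8],[49,0]]
[[20,19],[22,14],[23,0],[42,19],[44,8],[49,0]]
[[17,20],[19,0],[20,19],[22,14],[23,0],[42,19],[44,8],[49,0]]
[[17,20],[19,0],[20,19],[22,14],[23,2],[26,0],[42,19],[44,8],[49,0]]
[[17,20],[19,0],[20,19],[22,18],[38,0],[42,19],[44,8],[49,0]]
[[17,20],[19,0],[20,19],[22,18],[38,0],[42,19],[44,8],[49,0]]
[[17,20],[19,0],[20,19],[22,18],[38,0],[42,19],[44,8],[49,0]]
[[17,20],[19,0],[20,19],[22,18],[38,0],[42,19],[44,8],[49,0]]
[[17,20],[19,0],[20,19],[22,18],[38,0],[42,19],[44,8],[49,0]]
[[0,6],[1,0],[17,20],[19,0],[20,19],[22,18],[38,0],[42,19],[44,8],[49,0]]
[[0,6],[1,0],[12,17],[16,0],[17,20],[19,0],[20,19],[22,18],[38,0],[42,19],[44,8],[49,0]]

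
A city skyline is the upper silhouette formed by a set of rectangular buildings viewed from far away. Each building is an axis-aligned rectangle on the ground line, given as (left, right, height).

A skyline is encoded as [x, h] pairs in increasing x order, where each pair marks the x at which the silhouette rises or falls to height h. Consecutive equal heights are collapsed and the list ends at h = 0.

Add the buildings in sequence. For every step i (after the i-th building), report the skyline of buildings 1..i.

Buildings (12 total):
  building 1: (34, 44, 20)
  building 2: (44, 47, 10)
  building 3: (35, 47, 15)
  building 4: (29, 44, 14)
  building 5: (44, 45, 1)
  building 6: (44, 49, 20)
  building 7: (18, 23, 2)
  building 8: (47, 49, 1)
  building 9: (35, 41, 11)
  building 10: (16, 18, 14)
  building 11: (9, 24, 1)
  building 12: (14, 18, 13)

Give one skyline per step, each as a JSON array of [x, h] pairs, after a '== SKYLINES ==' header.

== SKYLINES ==
[[34,20],[44,0]]
[[34,20],[44,10],[47,0]]
[[34,20],[44,15],[47,0]]
[[29,14],[34,20],[44,15],[47,0]]
[[29,14],[34,20],[44,15],[47,0]]
[[29,14],[34,20],[49,0]]
[[18,2],[23,0],[29,14],[34,20],[49,0]]
[[18,2],[23,0],[29,14],[34,20],[49,0]]
[[18,2],[23,0],[29,14],[34,20],[49,0]]
[[16,14],[18,2],[23,0],[29,14],[34,20],[49,0]]
[[9,1],[16,14],[18,2],[23,1],[24,0],[29,14],[34,20],[49,0]]
[[9,1],[14,13],[16,14],[18,2],[23,1],[24,0],[29,14],[34,20],[49,0]]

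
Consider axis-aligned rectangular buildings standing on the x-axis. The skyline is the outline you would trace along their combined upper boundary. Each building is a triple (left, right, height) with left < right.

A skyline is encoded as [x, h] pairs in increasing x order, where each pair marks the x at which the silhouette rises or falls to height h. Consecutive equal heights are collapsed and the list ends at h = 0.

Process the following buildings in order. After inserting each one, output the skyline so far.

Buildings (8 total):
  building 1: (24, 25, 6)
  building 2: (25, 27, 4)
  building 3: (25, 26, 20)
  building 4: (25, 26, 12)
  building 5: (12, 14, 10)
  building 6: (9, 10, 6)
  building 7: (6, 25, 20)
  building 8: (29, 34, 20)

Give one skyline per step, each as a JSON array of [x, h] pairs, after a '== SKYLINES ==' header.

== SKYLINES ==
[[24,6],[25,0]]
[[24,6],[25,4],[27,0]]
[[24,6],[25,20],[26,4],[27,0]]
[[24,6],[25,20],[26,4],[27,0]]
[[12,10],[14,0],[24,6],[25,20],[26,4],[27,0]]
[[9,6],[10,0],[12,10],[14,0],[24,6],[25,20],[26,4],[27,0]]
[[6,20],[26,4],[27,0]]
[[6,20],[26,4],[27,0],[29,20],[34,0]]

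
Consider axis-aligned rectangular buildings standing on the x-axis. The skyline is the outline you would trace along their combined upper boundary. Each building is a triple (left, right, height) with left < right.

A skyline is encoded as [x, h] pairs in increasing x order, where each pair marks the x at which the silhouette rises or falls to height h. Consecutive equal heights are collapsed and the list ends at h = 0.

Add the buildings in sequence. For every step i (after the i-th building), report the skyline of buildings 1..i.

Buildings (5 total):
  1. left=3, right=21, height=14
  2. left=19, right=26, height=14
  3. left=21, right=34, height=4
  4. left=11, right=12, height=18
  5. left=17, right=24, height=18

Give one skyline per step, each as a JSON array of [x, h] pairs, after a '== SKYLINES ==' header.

== SKYLINES ==
[[3,14],[21,0]]
[[3,14],[26,0]]
[[3,14],[26,4],[34,0]]
[[3,14],[11,18],[12,14],[26,4],[34,0]]
[[3,14],[11,18],[12,14],[17,18],[24,14],[26,4],[34,0]]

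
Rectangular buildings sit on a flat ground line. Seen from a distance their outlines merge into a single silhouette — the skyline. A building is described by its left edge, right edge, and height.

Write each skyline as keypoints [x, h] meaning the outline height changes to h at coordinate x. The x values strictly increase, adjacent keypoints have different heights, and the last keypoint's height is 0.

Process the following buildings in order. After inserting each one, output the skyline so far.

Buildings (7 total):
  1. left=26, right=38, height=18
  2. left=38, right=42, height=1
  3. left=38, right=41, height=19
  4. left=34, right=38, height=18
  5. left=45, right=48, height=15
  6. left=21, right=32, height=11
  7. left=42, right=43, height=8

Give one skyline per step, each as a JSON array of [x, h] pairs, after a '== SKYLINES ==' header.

== SKYLINES ==
[[26,18],[38,0]]
[[26,18],[38,1],[42,0]]
[[26,18],[38,19],[41,1],[42,0]]
[[26,18],[38,19],[41,1],[42,0]]
[[26,18],[38,19],[41,1],[42,0],[45,15],[48,0]]
[[21,11],[26,18],[38,19],[41,1],[42,0],[45,15],[48,0]]
[[21,11],[26,18],[38,19],[41,1],[42,8],[43,0],[45,15],[48,0]]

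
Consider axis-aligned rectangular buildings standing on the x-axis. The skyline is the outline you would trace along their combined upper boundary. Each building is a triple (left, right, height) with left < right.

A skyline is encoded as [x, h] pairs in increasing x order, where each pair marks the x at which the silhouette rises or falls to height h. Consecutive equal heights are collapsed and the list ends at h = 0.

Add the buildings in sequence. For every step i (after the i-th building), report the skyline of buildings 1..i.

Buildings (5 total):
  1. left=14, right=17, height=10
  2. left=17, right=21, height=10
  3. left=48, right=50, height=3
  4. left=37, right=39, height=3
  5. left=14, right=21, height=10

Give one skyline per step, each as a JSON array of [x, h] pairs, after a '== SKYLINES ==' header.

== SKYLINES ==
[[14,10],[17,0]]
[[14,10],[21,0]]
[[14,10],[21,0],[48,3],[50,0]]
[[14,10],[21,0],[37,3],[39,0],[48,3],[50,0]]
[[14,10],[21,0],[37,3],[39,0],[48,3],[50,0]]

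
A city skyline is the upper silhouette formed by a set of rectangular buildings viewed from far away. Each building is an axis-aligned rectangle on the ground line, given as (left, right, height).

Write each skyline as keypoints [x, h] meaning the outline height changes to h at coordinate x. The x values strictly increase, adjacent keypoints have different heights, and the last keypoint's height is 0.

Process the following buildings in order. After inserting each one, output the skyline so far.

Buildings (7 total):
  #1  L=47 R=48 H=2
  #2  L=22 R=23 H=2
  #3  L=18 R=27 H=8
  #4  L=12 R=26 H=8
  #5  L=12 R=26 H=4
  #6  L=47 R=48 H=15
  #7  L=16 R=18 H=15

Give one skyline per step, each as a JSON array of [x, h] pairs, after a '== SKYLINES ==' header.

== SKYLINES ==
[[47,2],[48,0]]
[[22,2],[23,0],[47,2],[48,0]]
[[18,8],[27,0],[47,2],[48,0]]
[[12,8],[27,0],[47,2],[48,0]]
[[12,8],[27,0],[47,2],[48,0]]
[[12,8],[27,0],[47,15],[48,0]]
[[12,8],[16,15],[18,8],[27,0],[47,15],[48,0]]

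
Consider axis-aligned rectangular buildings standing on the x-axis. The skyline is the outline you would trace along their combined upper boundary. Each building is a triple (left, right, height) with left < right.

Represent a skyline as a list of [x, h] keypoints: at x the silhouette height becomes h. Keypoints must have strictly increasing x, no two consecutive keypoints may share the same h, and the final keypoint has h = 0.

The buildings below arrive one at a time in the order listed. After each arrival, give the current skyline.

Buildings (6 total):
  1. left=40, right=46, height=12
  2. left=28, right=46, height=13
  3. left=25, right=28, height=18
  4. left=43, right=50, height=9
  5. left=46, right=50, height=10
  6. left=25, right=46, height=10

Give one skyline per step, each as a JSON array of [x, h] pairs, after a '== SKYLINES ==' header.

== SKYLINES ==
[[40,12],[46,0]]
[[28,13],[46,0]]
[[25,18],[28,13],[46,0]]
[[25,18],[28,13],[46,9],[50,0]]
[[25,18],[28,13],[46,10],[50,0]]
[[25,18],[28,13],[46,10],[50,0]]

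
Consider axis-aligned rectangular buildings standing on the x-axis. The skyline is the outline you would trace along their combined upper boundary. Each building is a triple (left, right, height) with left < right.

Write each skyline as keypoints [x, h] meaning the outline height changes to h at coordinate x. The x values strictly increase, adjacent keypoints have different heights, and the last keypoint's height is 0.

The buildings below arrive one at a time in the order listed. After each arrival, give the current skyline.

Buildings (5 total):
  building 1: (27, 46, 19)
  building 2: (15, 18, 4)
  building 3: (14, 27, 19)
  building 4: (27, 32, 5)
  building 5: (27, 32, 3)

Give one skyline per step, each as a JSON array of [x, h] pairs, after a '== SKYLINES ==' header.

== SKYLINES ==
[[27,19],[46,0]]
[[15,4],[18,0],[27,19],[46,0]]
[[14,19],[46,0]]
[[14,19],[46,0]]
[[14,19],[46,0]]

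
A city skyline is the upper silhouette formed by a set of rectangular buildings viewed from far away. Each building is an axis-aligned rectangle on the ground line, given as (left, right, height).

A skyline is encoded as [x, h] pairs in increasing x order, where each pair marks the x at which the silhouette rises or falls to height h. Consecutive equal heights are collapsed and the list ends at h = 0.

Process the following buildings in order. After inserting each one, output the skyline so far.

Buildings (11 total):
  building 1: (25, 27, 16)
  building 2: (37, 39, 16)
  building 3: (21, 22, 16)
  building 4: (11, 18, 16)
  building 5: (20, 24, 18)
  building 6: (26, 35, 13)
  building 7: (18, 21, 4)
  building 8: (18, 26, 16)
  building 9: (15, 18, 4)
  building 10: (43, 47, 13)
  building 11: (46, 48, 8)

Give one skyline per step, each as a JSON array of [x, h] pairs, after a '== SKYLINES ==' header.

== SKYLINES ==
[[25,16],[27,0]]
[[25,16],[27,0],[37,16],[39,0]]
[[21,16],[22,0],[25,16],[27,0],[37,16],[39,0]]
[[11,16],[18,0],[21,16],[22,0],[25,16],[27,0],[37,16],[39,0]]
[[11,16],[18,0],[20,18],[24,0],[25,16],[27,0],[37,16],[39,0]]
[[11,16],[18,0],[20,18],[24,0],[25,16],[27,13],[35,0],[37,16],[39,0]]
[[11,16],[18,4],[20,18],[24,0],[25,16],[27,13],[35,0],[37,16],[39,0]]
[[11,16],[20,18],[24,16],[27,13],[35,0],[37,16],[39,0]]
[[11,16],[20,18],[24,16],[27,13],[35,0],[37,16],[39,0]]
[[11,16],[20,18],[24,16],[27,13],[35,0],[37,16],[39,0],[43,13],[47,0]]
[[11,16],[20,18],[24,16],[27,13],[35,0],[37,16],[39,0],[43,13],[47,8],[48,0]]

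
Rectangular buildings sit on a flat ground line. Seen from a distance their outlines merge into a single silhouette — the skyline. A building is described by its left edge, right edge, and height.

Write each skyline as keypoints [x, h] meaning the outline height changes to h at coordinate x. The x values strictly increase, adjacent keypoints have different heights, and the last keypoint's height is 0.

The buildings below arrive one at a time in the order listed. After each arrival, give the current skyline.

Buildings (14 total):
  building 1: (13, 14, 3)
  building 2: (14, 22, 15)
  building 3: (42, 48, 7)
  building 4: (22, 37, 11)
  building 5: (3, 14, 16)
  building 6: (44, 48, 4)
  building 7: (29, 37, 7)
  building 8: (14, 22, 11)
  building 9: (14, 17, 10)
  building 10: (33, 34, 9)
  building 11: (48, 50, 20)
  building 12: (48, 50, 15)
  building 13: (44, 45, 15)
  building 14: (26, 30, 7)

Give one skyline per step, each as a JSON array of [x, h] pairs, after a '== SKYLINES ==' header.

== SKYLINES ==
[[13,3],[14,0]]
[[13,3],[14,15],[22,0]]
[[13,3],[14,15],[22,0],[42,7],[48,0]]
[[13,3],[14,15],[22,11],[37,0],[42,7],[48,0]]
[[3,16],[14,15],[22,11],[37,0],[42,7],[48,0]]
[[3,16],[14,15],[22,11],[37,0],[42,7],[48,0]]
[[3,16],[14,15],[22,11],[37,0],[42,7],[48,0]]
[[3,16],[14,15],[22,11],[37,0],[42,7],[48,0]]
[[3,16],[14,15],[22,11],[37,0],[42,7],[48,0]]
[[3,16],[14,15],[22,11],[37,0],[42,7],[48,0]]
[[3,16],[14,15],[22,11],[37,0],[42,7],[48,20],[50,0]]
[[3,16],[14,15],[22,11],[37,0],[42,7],[48,20],[50,0]]
[[3,16],[14,15],[22,11],[37,0],[42,7],[44,15],[45,7],[48,20],[50,0]]
[[3,16],[14,15],[22,11],[37,0],[42,7],[44,15],[45,7],[48,20],[50,0]]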